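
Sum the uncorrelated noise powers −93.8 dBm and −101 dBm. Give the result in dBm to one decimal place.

Convert to linear, add, convert back:
P₁ = 4.17×10⁻¹³ W, P₂ = 7.94×10⁻¹⁴ W
P_tot = 4.96×10⁻¹³ W → 10 log₁₀(P_tot / 10⁻³) = −93.0 dBm

−93.0 dBm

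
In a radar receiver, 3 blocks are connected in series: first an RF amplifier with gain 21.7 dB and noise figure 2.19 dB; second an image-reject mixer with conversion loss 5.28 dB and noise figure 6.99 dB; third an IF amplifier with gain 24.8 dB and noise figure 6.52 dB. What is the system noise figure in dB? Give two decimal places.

Convert to linear (a loss of L dB is a gain of −L dB): F_i = 10^(NF_i/10), G_i = 10^(G_i,dB/10)
  Stage 1: F_1 = 10^(2.19/10) = 1.656, G_1 = 10^(21.7/10) = 147.9
  Stage 2: F_2 = 10^(6.99/10) = 5.000, G_2 = 10^(−5.28/10) = 0.2965
  Stage 3: F_3 = 10^(6.52/10) = 4.487, G_3 = 10^(24.8/10) = 302.0
Friis cascade:
  F = 1.656 + (5.000 − 1)/147.9 + (4.487 − 1)/43.85 = 1.762
NF = 10 log₁₀(1.762) = 2.46 dB

2.46 dB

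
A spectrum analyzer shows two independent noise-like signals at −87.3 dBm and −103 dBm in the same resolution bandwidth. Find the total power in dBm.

−87.2 dBm

Convert to linear, add, convert back:
P₁ = 1.86×10⁻¹² W, P₂ = 5.01×10⁻¹⁴ W
P_tot = 1.91×10⁻¹² W → 10 log₁₀(P_tot / 10⁻³) = −87.2 dBm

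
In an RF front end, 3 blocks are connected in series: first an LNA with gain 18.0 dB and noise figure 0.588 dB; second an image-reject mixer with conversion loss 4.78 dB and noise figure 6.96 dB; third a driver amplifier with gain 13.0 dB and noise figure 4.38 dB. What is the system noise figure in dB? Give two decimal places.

1.11 dB

Convert to linear (a loss of L dB is a gain of −L dB): F_i = 10^(NF_i/10), G_i = 10^(G_i,dB/10)
  Stage 1: F_1 = 10^(0.588/10) = 1.145, G_1 = 10^(18.0/10) = 63.10
  Stage 2: F_2 = 10^(6.96/10) = 4.966, G_2 = 10^(−4.78/10) = 0.3327
  Stage 3: F_3 = 10^(4.38/10) = 2.742, G_3 = 10^(13.0/10) = 19.95
Friis cascade:
  F = 1.145 + (4.966 − 1)/63.10 + (2.742 − 1)/20.99 = 1.291
NF = 10 log₁₀(1.291) = 1.11 dB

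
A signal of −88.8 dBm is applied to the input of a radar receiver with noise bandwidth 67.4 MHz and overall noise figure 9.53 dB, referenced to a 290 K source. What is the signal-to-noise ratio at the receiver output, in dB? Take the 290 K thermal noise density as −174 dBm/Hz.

Noise floor: N = −174 + 10 log₁₀(B) + NF
10 log₁₀(6.74×10⁷) = 78.29 dB
N = −174 + 78.29 + 9.53 = −86.18 dBm
SNR = P_sig − N = −88.8 − (−86.18) = −2.62 dB → −2.6 dB

−2.6 dB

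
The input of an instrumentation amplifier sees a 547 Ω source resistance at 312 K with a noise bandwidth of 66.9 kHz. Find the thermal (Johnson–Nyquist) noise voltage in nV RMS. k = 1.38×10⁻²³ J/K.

794 nV

V_n = √(4kTRB)
4kTRB = 4 × 1.38×10⁻²³ × 312 × 5.47×10² × 6.69×10⁴ = 6.30×10⁻¹³ V²
V_n = √(6.30×10⁻¹³) = 7.94×10⁻⁷ V = 794 nV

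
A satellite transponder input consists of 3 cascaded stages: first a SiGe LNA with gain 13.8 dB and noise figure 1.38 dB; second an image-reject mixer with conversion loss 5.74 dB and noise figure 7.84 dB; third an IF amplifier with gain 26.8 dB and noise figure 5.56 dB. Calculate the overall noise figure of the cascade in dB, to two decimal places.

Convert to linear (a loss of L dB is a gain of −L dB): F_i = 10^(NF_i/10), G_i = 10^(G_i,dB/10)
  Stage 1: F_1 = 10^(1.38/10) = 1.374, G_1 = 10^(13.8/10) = 23.99
  Stage 2: F_2 = 10^(7.84/10) = 6.081, G_2 = 10^(−5.74/10) = 0.2667
  Stage 3: F_3 = 10^(5.56/10) = 3.597, G_3 = 10^(26.8/10) = 478.6
Friis cascade:
  F = 1.374 + (6.081 − 1)/23.99 + (3.597 − 1)/6.397 = 1.992
NF = 10 log₁₀(1.992) = 2.99 dB

2.99 dB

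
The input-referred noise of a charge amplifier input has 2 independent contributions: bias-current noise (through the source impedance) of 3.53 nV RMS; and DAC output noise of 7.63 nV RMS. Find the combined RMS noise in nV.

8.41 nV

Uncorrelated sources add in power (mean-square): V_tot = √(ΣV_i²)
V_tot = √[(3.53×10⁻⁹)² + (7.63×10⁻⁹)²] = 8.41×10⁻⁹ V = 8.41 nV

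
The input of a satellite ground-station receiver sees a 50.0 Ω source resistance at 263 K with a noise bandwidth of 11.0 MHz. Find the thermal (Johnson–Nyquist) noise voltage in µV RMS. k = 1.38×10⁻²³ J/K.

2.83 µV

V_n = √(4kTRB)
4kTRB = 4 × 1.38×10⁻²³ × 263 × 5.00×10¹ × 1.10×10⁷ = 7.98×10⁻¹² V²
V_n = √(7.98×10⁻¹²) = 2.83×10⁻⁶ V = 2.83 µV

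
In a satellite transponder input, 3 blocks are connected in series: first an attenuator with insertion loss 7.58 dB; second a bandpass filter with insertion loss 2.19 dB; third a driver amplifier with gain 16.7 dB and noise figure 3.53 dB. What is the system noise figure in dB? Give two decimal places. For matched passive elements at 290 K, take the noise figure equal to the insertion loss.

Convert to linear (a loss of L dB is a gain of −L dB): F_i = 10^(NF_i/10), G_i = 10^(G_i,dB/10)
  Stage 1: F_1 = 10^(7.58/10) = 5.728, G_1 = 10^(−7.58/10) = 0.1746
  Stage 2: F_2 = 10^(2.19/10) = 1.656, G_2 = 10^(−2.19/10) = 0.6039
  Stage 3: F_3 = 10^(3.53/10) = 2.254, G_3 = 10^(16.7/10) = 46.77
Friis cascade:
  F = 5.728 + (1.656 − 1)/0.1746 + (2.254 − 1)/0.1054 = 21.38
NF = 10 log₁₀(21.38) = 13.30 dB

13.30 dB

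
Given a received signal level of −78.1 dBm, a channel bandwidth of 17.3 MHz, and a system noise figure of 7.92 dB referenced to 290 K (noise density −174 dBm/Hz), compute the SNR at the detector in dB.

15.6 dB

Noise floor: N = −174 + 10 log₁₀(B) + NF
10 log₁₀(1.73×10⁷) = 72.38 dB
N = −174 + 72.38 + 7.92 = −93.70 dBm
SNR = P_sig − N = −78.1 − (−93.70) = 15.60 dB → 15.6 dB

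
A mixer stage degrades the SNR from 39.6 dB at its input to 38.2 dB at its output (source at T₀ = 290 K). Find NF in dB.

NF (dB) = SNR_in(dB) − SNR_out(dB) when the source is at T₀
NF = 39.6 − 38.2 = 1.4 dB

1.4 dB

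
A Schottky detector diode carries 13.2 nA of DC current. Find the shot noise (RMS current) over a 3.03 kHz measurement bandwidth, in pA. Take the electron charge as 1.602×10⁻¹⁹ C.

I_n = √(2qI·B)
2qI·B = 2 × 1.602×10⁻¹⁹ × 1.32×10⁻⁸ × 3.03×10³ = 1.28×10⁻²³ A²
I_n = √(1.28×10⁻²³) = 3.58×10⁻¹² A = 3.58 pA

3.58 pA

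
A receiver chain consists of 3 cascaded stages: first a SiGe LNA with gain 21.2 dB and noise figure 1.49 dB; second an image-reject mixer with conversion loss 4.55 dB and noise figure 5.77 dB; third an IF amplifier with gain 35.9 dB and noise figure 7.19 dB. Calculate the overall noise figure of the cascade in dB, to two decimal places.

Convert to linear (a loss of L dB is a gain of −L dB): F_i = 10^(NF_i/10), G_i = 10^(G_i,dB/10)
  Stage 1: F_1 = 10^(1.49/10) = 1.409, G_1 = 10^(21.2/10) = 131.8
  Stage 2: F_2 = 10^(5.77/10) = 3.776, G_2 = 10^(−4.55/10) = 0.3508
  Stage 3: F_3 = 10^(7.19/10) = 5.236, G_3 = 10^(35.9/10) = 3890
Friis cascade:
  F = 1.409 + (3.776 − 1)/131.8 + (5.236 − 1)/46.24 = 1.522
NF = 10 log₁₀(1.522) = 1.82 dB

1.82 dB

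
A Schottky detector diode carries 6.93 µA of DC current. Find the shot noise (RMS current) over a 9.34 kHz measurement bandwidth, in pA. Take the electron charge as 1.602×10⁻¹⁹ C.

144 pA

I_n = √(2qI·B)
2qI·B = 2 × 1.602×10⁻¹⁹ × 6.93×10⁻⁶ × 9.34×10³ = 2.07×10⁻²⁰ A²
I_n = √(2.07×10⁻²⁰) = 1.44×10⁻¹⁰ A = 144 pA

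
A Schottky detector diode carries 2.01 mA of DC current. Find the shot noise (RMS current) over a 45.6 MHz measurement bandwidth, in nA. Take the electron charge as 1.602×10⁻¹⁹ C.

171 nA

I_n = √(2qI·B)
2qI·B = 2 × 1.602×10⁻¹⁹ × 2.01×10⁻³ × 4.56×10⁷ = 2.94×10⁻¹⁴ A²
I_n = √(2.94×10⁻¹⁴) = 1.71×10⁻⁷ A = 171 nA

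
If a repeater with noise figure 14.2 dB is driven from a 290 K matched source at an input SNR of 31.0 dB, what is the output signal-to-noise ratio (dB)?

By definition F = SNR_in/SNR_out, so in dB: SNR_out = SNR_in − NF
SNR_out = 31.0 − 14.2 = 16.8 dB

16.8 dB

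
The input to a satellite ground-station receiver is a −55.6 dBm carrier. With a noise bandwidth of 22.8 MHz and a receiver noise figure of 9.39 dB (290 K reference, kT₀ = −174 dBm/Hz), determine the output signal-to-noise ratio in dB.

35.4 dB

Noise floor: N = −174 + 10 log₁₀(B) + NF
10 log₁₀(2.28×10⁷) = 73.58 dB
N = −174 + 73.58 + 9.39 = −91.03 dBm
SNR = P_sig − N = −55.6 − (−91.03) = 35.43 dB → 35.4 dB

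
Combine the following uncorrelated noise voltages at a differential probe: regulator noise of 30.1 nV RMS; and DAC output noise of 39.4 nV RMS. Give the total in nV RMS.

49.6 nV

Uncorrelated sources add in power (mean-square): V_tot = √(ΣV_i²)
V_tot = √[(3.01×10⁻⁸)² + (3.94×10⁻⁸)²] = 4.96×10⁻⁸ V = 49.6 nV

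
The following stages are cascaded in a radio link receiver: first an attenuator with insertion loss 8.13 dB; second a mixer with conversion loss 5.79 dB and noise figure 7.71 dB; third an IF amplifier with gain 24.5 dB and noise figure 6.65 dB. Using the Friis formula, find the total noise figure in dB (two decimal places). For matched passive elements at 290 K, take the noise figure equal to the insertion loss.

Convert to linear (a loss of L dB is a gain of −L dB): F_i = 10^(NF_i/10), G_i = 10^(G_i,dB/10)
  Stage 1: F_1 = 10^(8.13/10) = 6.501, G_1 = 10^(−8.13/10) = 0.1538
  Stage 2: F_2 = 10^(7.71/10) = 5.902, G_2 = 10^(−5.79/10) = 0.2636
  Stage 3: F_3 = 10^(6.65/10) = 4.624, G_3 = 10^(24.5/10) = 281.8
Friis cascade:
  F = 6.501 + (5.902 − 1)/0.1538 + (4.624 − 1)/0.04055 = 127.7
NF = 10 log₁₀(127.7) = 21.06 dB

21.06 dB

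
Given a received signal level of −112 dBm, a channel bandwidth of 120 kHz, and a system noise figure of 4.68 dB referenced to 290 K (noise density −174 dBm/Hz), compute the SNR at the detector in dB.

6.5 dB

Noise floor: N = −174 + 10 log₁₀(B) + NF
10 log₁₀(1.20×10⁵) = 50.79 dB
N = −174 + 50.79 + 4.68 = −118.53 dBm
SNR = P_sig − N = −112 − (−118.53) = 6.53 dB → 6.5 dB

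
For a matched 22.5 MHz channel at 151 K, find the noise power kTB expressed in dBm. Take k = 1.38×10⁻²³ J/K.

P_n = kTB = 1.38×10⁻²³ × 151 × 2.25×10⁷ = 4.69×10⁻¹⁴ W
In dBm: 10 log₁₀(4.69×10⁻¹⁴ / 10⁻³) = −103.3 dBm

−103.3 dBm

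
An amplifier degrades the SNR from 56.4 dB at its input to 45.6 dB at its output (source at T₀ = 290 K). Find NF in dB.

NF (dB) = SNR_in(dB) − SNR_out(dB) when the source is at T₀
NF = 56.4 − 45.6 = 10.8 dB

10.8 dB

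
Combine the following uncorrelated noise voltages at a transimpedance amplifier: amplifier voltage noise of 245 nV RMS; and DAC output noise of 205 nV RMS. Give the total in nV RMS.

319 nV

Uncorrelated sources add in power (mean-square): V_tot = √(ΣV_i²)
V_tot = √[(2.45×10⁻⁷)² + (2.05×10⁻⁷)²] = 3.19×10⁻⁷ V = 319 nV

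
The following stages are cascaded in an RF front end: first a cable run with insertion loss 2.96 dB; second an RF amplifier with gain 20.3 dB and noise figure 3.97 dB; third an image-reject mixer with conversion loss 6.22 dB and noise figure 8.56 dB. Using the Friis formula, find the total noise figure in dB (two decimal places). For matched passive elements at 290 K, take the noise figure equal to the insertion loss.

Convert to linear (a loss of L dB is a gain of −L dB): F_i = 10^(NF_i/10), G_i = 10^(G_i,dB/10)
  Stage 1: F_1 = 10^(2.96/10) = 1.977, G_1 = 10^(−2.96/10) = 0.5058
  Stage 2: F_2 = 10^(3.97/10) = 2.495, G_2 = 10^(20.3/10) = 107.2
  Stage 3: F_3 = 10^(8.56/10) = 7.178, G_3 = 10^(−6.22/10) = 0.2388
Friis cascade:
  F = 1.977 + (2.495 − 1)/0.5058 + (7.178 − 1)/54.20 = 5.046
NF = 10 log₁₀(5.046) = 7.03 dB

7.03 dB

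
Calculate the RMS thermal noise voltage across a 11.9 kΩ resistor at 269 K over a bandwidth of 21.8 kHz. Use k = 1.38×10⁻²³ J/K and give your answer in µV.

1.96 µV

V_n = √(4kTRB)
4kTRB = 4 × 1.38×10⁻²³ × 269 × 1.19×10⁴ × 2.18×10⁴ = 3.85×10⁻¹² V²
V_n = √(3.85×10⁻¹²) = 1.96×10⁻⁶ V = 1.96 µV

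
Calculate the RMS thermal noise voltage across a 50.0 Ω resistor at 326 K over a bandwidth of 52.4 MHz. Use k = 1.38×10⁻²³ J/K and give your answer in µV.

V_n = √(4kTRB)
4kTRB = 4 × 1.38×10⁻²³ × 326 × 5.00×10¹ × 5.24×10⁷ = 4.71×10⁻¹¹ V²
V_n = √(4.71×10⁻¹¹) = 6.87×10⁻⁶ V = 6.87 µV

6.87 µV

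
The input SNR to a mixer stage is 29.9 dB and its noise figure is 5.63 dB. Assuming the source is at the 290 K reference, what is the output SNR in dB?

24.27 dB

By definition F = SNR_in/SNR_out, so in dB: SNR_out = SNR_in − NF
SNR_out = 29.9 − 5.63 = 24.27 dB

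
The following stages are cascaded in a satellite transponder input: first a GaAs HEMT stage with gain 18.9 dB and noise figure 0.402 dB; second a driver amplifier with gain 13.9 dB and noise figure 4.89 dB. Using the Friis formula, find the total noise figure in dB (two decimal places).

0.51 dB

Convert to linear (a loss of L dB is a gain of −L dB): F_i = 10^(NF_i/10), G_i = 10^(G_i,dB/10)
  Stage 1: F_1 = 10^(0.402/10) = 1.097, G_1 = 10^(18.9/10) = 77.62
  Stage 2: F_2 = 10^(4.89/10) = 3.083, G_2 = 10^(13.9/10) = 24.55
Friis cascade:
  F = 1.097 + (3.083 − 1)/77.62 = 1.124
NF = 10 log₁₀(1.124) = 0.51 dB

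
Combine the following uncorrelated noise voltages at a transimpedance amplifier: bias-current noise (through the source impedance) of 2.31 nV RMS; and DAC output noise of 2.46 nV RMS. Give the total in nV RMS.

3.37 nV

Uncorrelated sources add in power (mean-square): V_tot = √(ΣV_i²)
V_tot = √[(2.31×10⁻⁹)² + (2.46×10⁻⁹)²] = 3.37×10⁻⁹ V = 3.37 nV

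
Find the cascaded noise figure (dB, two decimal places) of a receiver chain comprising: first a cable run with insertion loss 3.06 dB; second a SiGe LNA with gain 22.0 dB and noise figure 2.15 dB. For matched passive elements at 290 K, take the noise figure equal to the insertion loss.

5.21 dB

Convert to linear (a loss of L dB is a gain of −L dB): F_i = 10^(NF_i/10), G_i = 10^(G_i,dB/10)
  Stage 1: F_1 = 10^(3.06/10) = 2.023, G_1 = 10^(−3.06/10) = 0.4943
  Stage 2: F_2 = 10^(2.15/10) = 1.641, G_2 = 10^(22.0/10) = 158.5
Friis cascade:
  F = 2.023 + (1.641 − 1)/0.4943 = 3.319
NF = 10 log₁₀(3.319) = 5.21 dB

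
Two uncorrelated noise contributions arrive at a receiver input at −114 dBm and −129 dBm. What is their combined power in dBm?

−113.9 dBm

Convert to linear, add, convert back:
P₁ = 3.98×10⁻¹⁵ W, P₂ = 1.26×10⁻¹⁶ W
P_tot = 4.11×10⁻¹⁵ W → 10 log₁₀(P_tot / 10⁻³) = −113.9 dBm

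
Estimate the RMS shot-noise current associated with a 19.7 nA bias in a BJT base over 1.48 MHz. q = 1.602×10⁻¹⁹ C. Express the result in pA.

96.7 pA

I_n = √(2qI·B)
2qI·B = 2 × 1.602×10⁻¹⁹ × 1.97×10⁻⁸ × 1.48×10⁶ = 9.34×10⁻²¹ A²
I_n = √(9.34×10⁻²¹) = 9.67×10⁻¹¹ A = 96.7 pA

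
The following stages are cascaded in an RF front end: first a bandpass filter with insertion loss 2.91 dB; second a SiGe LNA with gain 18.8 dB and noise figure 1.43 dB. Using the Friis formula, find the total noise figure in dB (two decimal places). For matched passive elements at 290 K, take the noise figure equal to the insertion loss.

4.34 dB

Convert to linear (a loss of L dB is a gain of −L dB): F_i = 10^(NF_i/10), G_i = 10^(G_i,dB/10)
  Stage 1: F_1 = 10^(2.91/10) = 1.954, G_1 = 10^(−2.91/10) = 0.5117
  Stage 2: F_2 = 10^(1.43/10) = 1.390, G_2 = 10^(18.8/10) = 75.86
Friis cascade:
  F = 1.954 + (1.390 − 1)/0.5117 = 2.716
NF = 10 log₁₀(2.716) = 4.34 dB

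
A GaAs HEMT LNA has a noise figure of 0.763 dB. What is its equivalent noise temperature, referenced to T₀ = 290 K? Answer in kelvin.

55.7 K

F = 10^(0.763/10) = 1.19207
T_e = (F − 1)·T₀ = (1.19207 − 1) × 290 = 55.7 K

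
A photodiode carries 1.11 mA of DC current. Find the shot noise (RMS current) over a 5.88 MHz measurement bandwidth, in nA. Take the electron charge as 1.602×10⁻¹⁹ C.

I_n = √(2qI·B)
2qI·B = 2 × 1.602×10⁻¹⁹ × 1.11×10⁻³ × 5.88×10⁶ = 2.09×10⁻¹⁵ A²
I_n = √(2.09×10⁻¹⁵) = 4.57×10⁻⁸ A = 45.7 nA

45.7 nA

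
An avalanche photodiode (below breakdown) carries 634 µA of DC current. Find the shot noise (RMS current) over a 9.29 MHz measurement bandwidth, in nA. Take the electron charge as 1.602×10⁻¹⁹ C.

43.4 nA

I_n = √(2qI·B)
2qI·B = 2 × 1.602×10⁻¹⁹ × 6.34×10⁻⁴ × 9.29×10⁶ = 1.89×10⁻¹⁵ A²
I_n = √(1.89×10⁻¹⁵) = 4.34×10⁻⁸ A = 43.4 nA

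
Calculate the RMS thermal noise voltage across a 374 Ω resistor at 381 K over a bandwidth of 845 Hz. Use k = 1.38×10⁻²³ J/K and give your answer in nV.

V_n = √(4kTRB)
4kTRB = 4 × 1.38×10⁻²³ × 381 × 3.74×10² × 8.45×10² = 6.65×10⁻¹⁵ V²
V_n = √(6.65×10⁻¹⁵) = 8.15×10⁻⁸ V = 81.5 nV

81.5 nV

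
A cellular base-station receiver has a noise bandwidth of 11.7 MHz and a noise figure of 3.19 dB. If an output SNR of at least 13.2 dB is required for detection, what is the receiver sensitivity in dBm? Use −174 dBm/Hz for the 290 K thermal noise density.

Sensitivity = −174 + 10 log₁₀(B) + NF + SNR_min
= −174 + 70.68 + 3.19 + 13.2
= −86.93 dBm → −86.9 dBm

−86.9 dBm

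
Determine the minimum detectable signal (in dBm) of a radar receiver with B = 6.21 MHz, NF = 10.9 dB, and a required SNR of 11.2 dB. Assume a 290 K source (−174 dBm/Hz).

Sensitivity = −174 + 10 log₁₀(B) + NF + SNR_min
= −174 + 67.93 + 10.9 + 11.2
= −83.97 dBm → −84.0 dBm

−84.0 dBm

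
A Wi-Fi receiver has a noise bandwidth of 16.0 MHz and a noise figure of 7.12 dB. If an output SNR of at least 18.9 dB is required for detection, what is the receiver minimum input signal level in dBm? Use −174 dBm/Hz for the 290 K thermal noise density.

Sensitivity = −174 + 10 log₁₀(B) + NF + SNR_min
= −174 + 72.04 + 7.12 + 18.9
= −75.94 dBm → −75.9 dBm

−75.9 dBm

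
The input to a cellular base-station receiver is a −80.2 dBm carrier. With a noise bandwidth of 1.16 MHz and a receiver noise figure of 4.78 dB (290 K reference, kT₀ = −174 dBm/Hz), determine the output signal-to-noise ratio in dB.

Noise floor: N = −174 + 10 log₁₀(B) + NF
10 log₁₀(1.16×10⁶) = 60.64 dB
N = −174 + 60.64 + 4.78 = −108.58 dBm
SNR = P_sig − N = −80.2 − (−108.58) = 28.38 dB → 28.4 dB

28.4 dB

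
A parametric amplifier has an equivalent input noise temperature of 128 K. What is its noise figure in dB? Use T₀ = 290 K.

F = 1 + T_e/T₀ = 1 + 128/290 = 1.44138
NF = 10 log₁₀(1.44138) = 1.59 dB

1.59 dB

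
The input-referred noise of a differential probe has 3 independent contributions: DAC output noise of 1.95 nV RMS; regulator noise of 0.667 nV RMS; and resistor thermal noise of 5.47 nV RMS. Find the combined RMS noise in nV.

5.85 nV

Uncorrelated sources add in power (mean-square): V_tot = √(ΣV_i²)
V_tot = √[(1.95×10⁻⁹)² + (6.67×10⁻¹⁰)² + (5.47×10⁻⁹)²] = 5.85×10⁻⁹ V = 5.85 nV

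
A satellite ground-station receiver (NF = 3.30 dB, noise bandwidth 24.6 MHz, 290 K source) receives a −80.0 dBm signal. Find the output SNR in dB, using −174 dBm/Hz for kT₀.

16.8 dB

Noise floor: N = −174 + 10 log₁₀(B) + NF
10 log₁₀(2.46×10⁷) = 73.91 dB
N = −174 + 73.91 + 3.30 = −96.79 dBm
SNR = P_sig − N = −80.0 − (−96.79) = 16.79 dB → 16.8 dB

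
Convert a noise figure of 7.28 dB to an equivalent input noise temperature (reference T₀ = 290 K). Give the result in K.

1260 K

F = 10^(7.28/10) = 5.34564
T_e = (F − 1)·T₀ = (5.34564 − 1) × 290 = 1260 K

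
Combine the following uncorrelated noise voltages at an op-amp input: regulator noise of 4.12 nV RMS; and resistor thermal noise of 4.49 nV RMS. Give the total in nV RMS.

6.09 nV

Uncorrelated sources add in power (mean-square): V_tot = √(ΣV_i²)
V_tot = √[(4.12×10⁻⁹)² + (4.49×10⁻⁹)²] = 6.09×10⁻⁹ V = 6.09 nV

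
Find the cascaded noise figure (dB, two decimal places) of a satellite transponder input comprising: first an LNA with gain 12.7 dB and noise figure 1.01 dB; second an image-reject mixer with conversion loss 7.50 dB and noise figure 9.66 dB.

Convert to linear (a loss of L dB is a gain of −L dB): F_i = 10^(NF_i/10), G_i = 10^(G_i,dB/10)
  Stage 1: F_1 = 10^(1.01/10) = 1.262, G_1 = 10^(12.7/10) = 18.62
  Stage 2: F_2 = 10^(9.66/10) = 9.247, G_2 = 10^(−7.50/10) = 0.1778
Friis cascade:
  F = 1.262 + (9.247 − 1)/18.62 = 1.705
NF = 10 log₁₀(1.705) = 2.32 dB

2.32 dB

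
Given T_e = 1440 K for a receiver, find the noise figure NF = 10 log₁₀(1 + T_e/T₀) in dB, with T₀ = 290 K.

7.76 dB

F = 1 + T_e/T₀ = 1 + 1440/290 = 5.96552
NF = 10 log₁₀(5.96552) = 7.76 dB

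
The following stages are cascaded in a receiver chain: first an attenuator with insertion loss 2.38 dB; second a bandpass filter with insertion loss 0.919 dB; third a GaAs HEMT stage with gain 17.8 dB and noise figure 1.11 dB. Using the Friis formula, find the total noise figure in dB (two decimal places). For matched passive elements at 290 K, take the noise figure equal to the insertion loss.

4.41 dB

Convert to linear (a loss of L dB is a gain of −L dB): F_i = 10^(NF_i/10), G_i = 10^(G_i,dB/10)
  Stage 1: F_1 = 10^(2.38/10) = 1.730, G_1 = 10^(−2.38/10) = 0.5781
  Stage 2: F_2 = 10^(0.919/10) = 1.236, G_2 = 10^(−0.919/10) = 0.8093
  Stage 3: F_3 = 10^(1.11/10) = 1.291, G_3 = 10^(17.8/10) = 60.26
Friis cascade:
  F = 1.730 + (1.236 − 1)/0.5781 + (1.291 − 1)/0.4678 = 2.760
NF = 10 log₁₀(2.760) = 4.41 dB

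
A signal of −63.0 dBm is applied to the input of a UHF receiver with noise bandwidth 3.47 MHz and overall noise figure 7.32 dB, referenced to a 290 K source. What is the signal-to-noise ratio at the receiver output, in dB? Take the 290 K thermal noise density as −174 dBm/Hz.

38.3 dB

Noise floor: N = −174 + 10 log₁₀(B) + NF
10 log₁₀(3.47×10⁶) = 65.4 dB
N = −174 + 65.4 + 7.32 = −101.28 dBm
SNR = P_sig − N = −63.0 − (−101.28) = 38.28 dB → 38.3 dB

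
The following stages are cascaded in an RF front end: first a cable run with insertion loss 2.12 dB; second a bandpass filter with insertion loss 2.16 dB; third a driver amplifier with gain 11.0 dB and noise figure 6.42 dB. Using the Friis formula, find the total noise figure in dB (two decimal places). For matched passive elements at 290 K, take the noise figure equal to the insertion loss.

Convert to linear (a loss of L dB is a gain of −L dB): F_i = 10^(NF_i/10), G_i = 10^(G_i,dB/10)
  Stage 1: F_1 = 10^(2.12/10) = 1.629, G_1 = 10^(−2.12/10) = 0.6138
  Stage 2: F_2 = 10^(2.16/10) = 1.644, G_2 = 10^(−2.16/10) = 0.6081
  Stage 3: F_3 = 10^(6.42/10) = 4.385, G_3 = 10^(11.0/10) = 12.59
Friis cascade:
  F = 1.629 + (1.644 − 1)/0.6138 + (4.385 − 1)/0.3733 = 11.75
NF = 10 log₁₀(11.75) = 10.70 dB

10.70 dB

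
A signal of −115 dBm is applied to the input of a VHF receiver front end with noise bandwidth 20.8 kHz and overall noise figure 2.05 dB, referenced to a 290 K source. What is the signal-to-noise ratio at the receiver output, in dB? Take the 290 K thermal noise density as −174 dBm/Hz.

13.8 dB

Noise floor: N = −174 + 10 log₁₀(B) + NF
10 log₁₀(2.08×10⁴) = 43.18 dB
N = −174 + 43.18 + 2.05 = −128.77 dBm
SNR = P_sig − N = −115 − (−128.77) = 13.77 dB → 13.8 dB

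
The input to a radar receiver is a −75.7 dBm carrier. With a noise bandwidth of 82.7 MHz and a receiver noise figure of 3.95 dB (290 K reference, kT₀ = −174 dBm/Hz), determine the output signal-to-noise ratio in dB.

15.2 dB

Noise floor: N = −174 + 10 log₁₀(B) + NF
10 log₁₀(8.27×10⁷) = 79.18 dB
N = −174 + 79.18 + 3.95 = −90.87 dBm
SNR = P_sig − N = −75.7 − (−90.87) = 15.17 dB → 15.2 dB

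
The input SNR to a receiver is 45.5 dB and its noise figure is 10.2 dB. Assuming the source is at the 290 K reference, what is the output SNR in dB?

35.3 dB

By definition F = SNR_in/SNR_out, so in dB: SNR_out = SNR_in − NF
SNR_out = 45.5 − 10.2 = 35.3 dB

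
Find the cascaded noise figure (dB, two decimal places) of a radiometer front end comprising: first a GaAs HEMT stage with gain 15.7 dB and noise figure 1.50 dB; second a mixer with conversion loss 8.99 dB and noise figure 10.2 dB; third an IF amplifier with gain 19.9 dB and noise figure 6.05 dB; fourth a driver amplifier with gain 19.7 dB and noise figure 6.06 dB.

Convert to linear (a loss of L dB is a gain of −L dB): F_i = 10^(NF_i/10), G_i = 10^(G_i,dB/10)
  Stage 1: F_1 = 10^(1.50/10) = 1.413, G_1 = 10^(15.7/10) = 37.15
  Stage 2: F_2 = 10^(10.2/10) = 10.47, G_2 = 10^(−8.99/10) = 0.1262
  Stage 3: F_3 = 10^(6.05/10) = 4.027, G_3 = 10^(19.9/10) = 97.72
  Stage 4: F_4 = 10^(6.06/10) = 4.036, G_4 = 10^(19.7/10) = 93.33
Friis cascade:
  F = 1.413 + (10.47 − 1)/37.15 + (4.027 − 1)/4.688 + (4.036 − 1)/458.1 = 2.320
NF = 10 log₁₀(2.320) = 3.65 dB

3.65 dB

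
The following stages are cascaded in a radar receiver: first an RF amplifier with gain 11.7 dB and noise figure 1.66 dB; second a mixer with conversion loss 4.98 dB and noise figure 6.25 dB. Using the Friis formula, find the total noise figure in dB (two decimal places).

2.26 dB

Convert to linear (a loss of L dB is a gain of −L dB): F_i = 10^(NF_i/10), G_i = 10^(G_i,dB/10)
  Stage 1: F_1 = 10^(1.66/10) = 1.466, G_1 = 10^(11.7/10) = 14.79
  Stage 2: F_2 = 10^(6.25/10) = 4.217, G_2 = 10^(−4.98/10) = 0.3177
Friis cascade:
  F = 1.466 + (4.217 − 1)/14.79 = 1.683
NF = 10 log₁₀(1.683) = 2.26 dB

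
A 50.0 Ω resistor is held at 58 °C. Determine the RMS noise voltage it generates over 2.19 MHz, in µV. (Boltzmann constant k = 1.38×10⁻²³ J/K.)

1.41 µV

T = 58 °C + 273.15 = 331.15 K
V_n = √(4kTRB)
4kTRB = 4 × 1.38×10⁻²³ × 331.15 × 5.00×10¹ × 2.19×10⁶ = 2.00×10⁻¹² V²
V_n = √(2.00×10⁻¹²) = 1.41×10⁻⁶ V = 1.41 µV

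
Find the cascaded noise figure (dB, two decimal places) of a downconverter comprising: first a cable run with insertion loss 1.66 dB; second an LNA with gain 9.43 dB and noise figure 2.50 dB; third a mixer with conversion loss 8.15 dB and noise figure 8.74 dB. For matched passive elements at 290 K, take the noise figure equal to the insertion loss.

Convert to linear (a loss of L dB is a gain of −L dB): F_i = 10^(NF_i/10), G_i = 10^(G_i,dB/10)
  Stage 1: F_1 = 10^(1.66/10) = 1.466, G_1 = 10^(−1.66/10) = 0.6823
  Stage 2: F_2 = 10^(2.50/10) = 1.778, G_2 = 10^(9.43/10) = 8.770
  Stage 3: F_3 = 10^(8.74/10) = 7.482, G_3 = 10^(−8.15/10) = 0.1531
Friis cascade:
  F = 1.466 + (1.778 − 1)/0.6823 + (7.482 − 1)/5.984 = 3.689
NF = 10 log₁₀(3.689) = 5.67 dB

5.67 dB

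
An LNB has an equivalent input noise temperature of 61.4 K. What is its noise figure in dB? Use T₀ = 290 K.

F = 1 + T_e/T₀ = 1 + 61.4/290 = 1.21172
NF = 10 log₁₀(1.21172) = 0.834 dB

0.834 dB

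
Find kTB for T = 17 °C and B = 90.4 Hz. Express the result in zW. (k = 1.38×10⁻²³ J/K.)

362 zW

T = 17 °C + 273.15 = 290.15 K
P_n = kTB = 1.38×10⁻²³ × 290.15 × 9.04×10¹ = 3.62×10⁻¹⁹ W = 362 zW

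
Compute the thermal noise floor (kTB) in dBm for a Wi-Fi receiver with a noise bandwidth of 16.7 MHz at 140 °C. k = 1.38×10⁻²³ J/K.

−100.2 dBm

T = 140 °C + 273.15 = 413.15 K
P_n = kTB = 1.38×10⁻²³ × 413.15 × 1.67×10⁷ = 9.52×10⁻¹⁴ W
In dBm: 10 log₁₀(9.52×10⁻¹⁴ / 10⁻³) = −100.2 dBm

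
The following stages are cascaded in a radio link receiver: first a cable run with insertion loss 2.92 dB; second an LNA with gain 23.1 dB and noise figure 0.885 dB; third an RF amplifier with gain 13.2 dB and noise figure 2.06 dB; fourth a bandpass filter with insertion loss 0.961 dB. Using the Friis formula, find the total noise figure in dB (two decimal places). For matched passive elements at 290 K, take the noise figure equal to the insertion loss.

Convert to linear (a loss of L dB is a gain of −L dB): F_i = 10^(NF_i/10), G_i = 10^(G_i,dB/10)
  Stage 1: F_1 = 10^(2.92/10) = 1.959, G_1 = 10^(−2.92/10) = 0.5105
  Stage 2: F_2 = 10^(0.885/10) = 1.226, G_2 = 10^(23.1/10) = 204.2
  Stage 3: F_3 = 10^(2.06/10) = 1.607, G_3 = 10^(13.2/10) = 20.89
  Stage 4: F_4 = 10^(0.961/10) = 1.248, G_4 = 10^(−0.961/10) = 0.8015
Friis cascade:
  F = 1.959 + (1.226 − 1)/0.5105 + (1.607 − 1)/104.2 + (1.248 − 1)/2178 = 2.408
NF = 10 log₁₀(2.408) = 3.82 dB

3.82 dB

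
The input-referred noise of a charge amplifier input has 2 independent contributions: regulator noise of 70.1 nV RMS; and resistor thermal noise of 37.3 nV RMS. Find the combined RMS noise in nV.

79.4 nV

Uncorrelated sources add in power (mean-square): V_tot = √(ΣV_i²)
V_tot = √[(7.01×10⁻⁸)² + (3.73×10⁻⁸)²] = 7.94×10⁻⁸ V = 79.4 nV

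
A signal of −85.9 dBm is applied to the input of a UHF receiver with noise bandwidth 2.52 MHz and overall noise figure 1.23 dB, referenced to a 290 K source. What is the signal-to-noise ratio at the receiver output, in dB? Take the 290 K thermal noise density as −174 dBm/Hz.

Noise floor: N = −174 + 10 log₁₀(B) + NF
10 log₁₀(2.52×10⁶) = 64.01 dB
N = −174 + 64.01 + 1.23 = −108.76 dBm
SNR = P_sig − N = −85.9 − (−108.76) = 22.86 dB → 22.9 dB

22.9 dB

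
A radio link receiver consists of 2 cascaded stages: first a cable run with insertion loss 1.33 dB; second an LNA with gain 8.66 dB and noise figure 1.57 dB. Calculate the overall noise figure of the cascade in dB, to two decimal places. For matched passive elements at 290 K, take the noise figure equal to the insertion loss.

2.90 dB

Convert to linear (a loss of L dB is a gain of −L dB): F_i = 10^(NF_i/10), G_i = 10^(G_i,dB/10)
  Stage 1: F_1 = 10^(1.33/10) = 1.358, G_1 = 10^(−1.33/10) = 0.7362
  Stage 2: F_2 = 10^(1.57/10) = 1.435, G_2 = 10^(8.66/10) = 7.345
Friis cascade:
  F = 1.358 + (1.435 − 1)/0.7362 = 1.950
NF = 10 log₁₀(1.950) = 2.90 dB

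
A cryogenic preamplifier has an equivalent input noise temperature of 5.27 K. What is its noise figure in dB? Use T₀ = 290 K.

F = 1 + T_e/T₀ = 1 + 5.27/290 = 1.01817
NF = 10 log₁₀(1.01817) = 0.078 dB

0.078 dB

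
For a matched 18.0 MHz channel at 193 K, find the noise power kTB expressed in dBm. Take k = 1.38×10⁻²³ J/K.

−103.2 dBm

P_n = kTB = 1.38×10⁻²³ × 193 × 1.80×10⁷ = 4.79×10⁻¹⁴ W
In dBm: 10 log₁₀(4.79×10⁻¹⁴ / 10⁻³) = −103.2 dBm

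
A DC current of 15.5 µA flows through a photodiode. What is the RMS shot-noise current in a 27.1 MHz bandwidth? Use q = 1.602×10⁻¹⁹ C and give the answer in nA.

11.6 nA

I_n = √(2qI·B)
2qI·B = 2 × 1.602×10⁻¹⁹ × 1.55×10⁻⁵ × 2.71×10⁷ = 1.35×10⁻¹⁶ A²
I_n = √(1.35×10⁻¹⁶) = 1.16×10⁻⁸ A = 11.6 nA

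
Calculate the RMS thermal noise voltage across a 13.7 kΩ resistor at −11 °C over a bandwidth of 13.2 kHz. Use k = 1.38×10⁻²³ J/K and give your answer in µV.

T = −11 °C + 273.15 = 262.15 K
V_n = √(4kTRB)
4kTRB = 4 × 1.38×10⁻²³ × 262.15 × 1.37×10⁴ × 1.32×10⁴ = 2.62×10⁻¹² V²
V_n = √(2.62×10⁻¹²) = 1.62×10⁻⁶ V = 1.62 µV

1.62 µV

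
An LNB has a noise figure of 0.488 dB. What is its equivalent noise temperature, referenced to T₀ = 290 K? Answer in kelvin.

F = 10^(0.488/10) = 1.11892
T_e = (F − 1)·T₀ = (1.11892 − 1) × 290 = 34.5 K

34.5 K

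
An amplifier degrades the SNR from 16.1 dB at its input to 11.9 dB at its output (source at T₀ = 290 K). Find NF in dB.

4.2 dB

NF (dB) = SNR_in(dB) − SNR_out(dB) when the source is at T₀
NF = 16.1 − 11.9 = 4.2 dB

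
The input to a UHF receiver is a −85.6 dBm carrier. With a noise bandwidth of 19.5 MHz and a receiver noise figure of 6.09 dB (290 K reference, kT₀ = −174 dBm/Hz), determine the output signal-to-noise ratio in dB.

Noise floor: N = −174 + 10 log₁₀(B) + NF
10 log₁₀(1.95×10⁷) = 72.9 dB
N = −174 + 72.9 + 6.09 = −95.01 dBm
SNR = P_sig − N = −85.6 − (−95.01) = 9.41 dB → 9.4 dB

9.4 dB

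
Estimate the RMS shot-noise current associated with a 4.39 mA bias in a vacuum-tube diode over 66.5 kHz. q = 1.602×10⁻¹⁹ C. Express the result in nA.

I_n = √(2qI·B)
2qI·B = 2 × 1.602×10⁻¹⁹ × 4.39×10⁻³ × 6.65×10⁴ = 9.35×10⁻¹⁷ A²
I_n = √(9.35×10⁻¹⁷) = 9.67×10⁻⁹ A = 9.67 nA

9.67 nA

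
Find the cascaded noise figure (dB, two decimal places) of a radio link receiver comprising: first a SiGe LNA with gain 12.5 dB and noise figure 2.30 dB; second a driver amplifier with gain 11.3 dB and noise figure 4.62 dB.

Convert to linear (a loss of L dB is a gain of −L dB): F_i = 10^(NF_i/10), G_i = 10^(G_i,dB/10)
  Stage 1: F_1 = 10^(2.30/10) = 1.698, G_1 = 10^(12.5/10) = 17.78
  Stage 2: F_2 = 10^(4.62/10) = 2.897, G_2 = 10^(11.3/10) = 13.49
Friis cascade:
  F = 1.698 + (2.897 − 1)/17.78 = 1.805
NF = 10 log₁₀(1.805) = 2.56 dB

2.56 dB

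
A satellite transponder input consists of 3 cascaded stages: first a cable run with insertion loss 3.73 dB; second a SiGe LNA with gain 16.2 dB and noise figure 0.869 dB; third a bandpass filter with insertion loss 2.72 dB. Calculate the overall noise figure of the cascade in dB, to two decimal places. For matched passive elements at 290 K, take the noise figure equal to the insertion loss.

4.67 dB

Convert to linear (a loss of L dB is a gain of −L dB): F_i = 10^(NF_i/10), G_i = 10^(G_i,dB/10)
  Stage 1: F_1 = 10^(3.73/10) = 2.360, G_1 = 10^(−3.73/10) = 0.4236
  Stage 2: F_2 = 10^(0.869/10) = 1.222, G_2 = 10^(16.2/10) = 41.69
  Stage 3: F_3 = 10^(2.72/10) = 1.871, G_3 = 10^(−2.72/10) = 0.5346
Friis cascade:
  F = 2.360 + (1.222 − 1)/0.4236 + (1.871 − 1)/17.66 = 2.933
NF = 10 log₁₀(2.933) = 4.67 dB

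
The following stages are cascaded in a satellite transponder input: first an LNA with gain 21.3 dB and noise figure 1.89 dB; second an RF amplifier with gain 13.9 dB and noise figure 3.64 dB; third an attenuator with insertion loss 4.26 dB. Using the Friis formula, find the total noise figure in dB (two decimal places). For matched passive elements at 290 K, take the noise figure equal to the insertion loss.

Convert to linear (a loss of L dB is a gain of −L dB): F_i = 10^(NF_i/10), G_i = 10^(G_i,dB/10)
  Stage 1: F_1 = 10^(1.89/10) = 1.545, G_1 = 10^(21.3/10) = 134.9
  Stage 2: F_2 = 10^(3.64/10) = 2.312, G_2 = 10^(13.9/10) = 24.55
  Stage 3: F_3 = 10^(4.26/10) = 2.667, G_3 = 10^(−4.26/10) = 0.3750
Friis cascade:
  F = 1.545 + (2.312 − 1)/134.9 + (2.667 − 1)/3311 = 1.555
NF = 10 log₁₀(1.555) = 1.92 dB

1.92 dB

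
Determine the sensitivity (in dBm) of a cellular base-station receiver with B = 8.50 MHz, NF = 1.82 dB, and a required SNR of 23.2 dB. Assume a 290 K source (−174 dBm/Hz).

−79.7 dBm

Sensitivity = −174 + 10 log₁₀(B) + NF + SNR_min
= −174 + 69.29 + 1.82 + 23.2
= −79.69 dBm → −79.7 dBm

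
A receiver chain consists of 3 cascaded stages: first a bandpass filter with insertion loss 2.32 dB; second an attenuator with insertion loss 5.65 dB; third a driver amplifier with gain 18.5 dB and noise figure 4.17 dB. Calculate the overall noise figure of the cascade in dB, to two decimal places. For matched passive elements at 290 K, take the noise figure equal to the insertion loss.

Convert to linear (a loss of L dB is a gain of −L dB): F_i = 10^(NF_i/10), G_i = 10^(G_i,dB/10)
  Stage 1: F_1 = 10^(2.32/10) = 1.706, G_1 = 10^(−2.32/10) = 0.5861
  Stage 2: F_2 = 10^(5.65/10) = 3.673, G_2 = 10^(−5.65/10) = 0.2723
  Stage 3: F_3 = 10^(4.17/10) = 2.612, G_3 = 10^(18.5/10) = 70.79
Friis cascade:
  F = 1.706 + (3.673 − 1)/0.5861 + (2.612 − 1)/0.1596 = 16.37
NF = 10 log₁₀(16.37) = 12.14 dB

12.14 dB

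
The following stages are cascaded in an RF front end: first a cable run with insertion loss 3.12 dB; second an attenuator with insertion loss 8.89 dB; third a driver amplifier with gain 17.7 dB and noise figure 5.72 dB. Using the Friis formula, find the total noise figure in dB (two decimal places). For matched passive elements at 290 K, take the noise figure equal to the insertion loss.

Convert to linear (a loss of L dB is a gain of −L dB): F_i = 10^(NF_i/10), G_i = 10^(G_i,dB/10)
  Stage 1: F_1 = 10^(3.12/10) = 2.051, G_1 = 10^(−3.12/10) = 0.4875
  Stage 2: F_2 = 10^(8.89/10) = 7.745, G_2 = 10^(−8.89/10) = 0.1291
  Stage 3: F_3 = 10^(5.72/10) = 3.733, G_3 = 10^(17.7/10) = 58.88
Friis cascade:
  F = 2.051 + (7.745 − 1)/0.4875 + (3.733 − 1)/0.06295 = 59.29
NF = 10 log₁₀(59.29) = 17.73 dB

17.73 dB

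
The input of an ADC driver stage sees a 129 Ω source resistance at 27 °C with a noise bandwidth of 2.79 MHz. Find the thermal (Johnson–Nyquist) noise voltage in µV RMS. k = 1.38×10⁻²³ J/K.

2.44 µV

T = 27 °C + 273.15 = 300.15 K
V_n = √(4kTRB)
4kTRB = 4 × 1.38×10⁻²³ × 300.15 × 1.29×10² × 2.79×10⁶ = 5.96×10⁻¹² V²
V_n = √(5.96×10⁻¹²) = 2.44×10⁻⁶ V = 2.44 µV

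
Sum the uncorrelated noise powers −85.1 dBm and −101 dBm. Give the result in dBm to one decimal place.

−85.0 dBm

Convert to linear, add, convert back:
P₁ = 3.09×10⁻¹² W, P₂ = 7.94×10⁻¹⁴ W
P_tot = 3.17×10⁻¹² W → 10 log₁₀(P_tot / 10⁻³) = −85.0 dBm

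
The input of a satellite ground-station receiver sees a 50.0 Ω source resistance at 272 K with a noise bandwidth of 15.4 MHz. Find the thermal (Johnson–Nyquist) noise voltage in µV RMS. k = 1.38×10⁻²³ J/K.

V_n = √(4kTRB)
4kTRB = 4 × 1.38×10⁻²³ × 272 × 5.00×10¹ × 1.54×10⁷ = 1.16×10⁻¹¹ V²
V_n = √(1.16×10⁻¹¹) = 3.40×10⁻⁶ V = 3.40 µV

3.40 µV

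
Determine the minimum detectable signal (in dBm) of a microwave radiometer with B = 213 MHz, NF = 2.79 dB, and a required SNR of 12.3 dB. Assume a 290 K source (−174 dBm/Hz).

Sensitivity = −174 + 10 log₁₀(B) + NF + SNR_min
= −174 + 83.28 + 2.79 + 12.3
= −75.63 dBm → −75.6 dBm

−75.6 dBm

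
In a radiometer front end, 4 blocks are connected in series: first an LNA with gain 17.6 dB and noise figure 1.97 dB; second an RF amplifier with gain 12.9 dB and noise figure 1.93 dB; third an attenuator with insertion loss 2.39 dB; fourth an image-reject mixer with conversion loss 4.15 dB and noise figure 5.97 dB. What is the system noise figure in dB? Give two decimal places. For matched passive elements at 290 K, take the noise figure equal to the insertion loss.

Convert to linear (a loss of L dB is a gain of −L dB): F_i = 10^(NF_i/10), G_i = 10^(G_i,dB/10)
  Stage 1: F_1 = 10^(1.97/10) = 1.574, G_1 = 10^(17.6/10) = 57.54
  Stage 2: F_2 = 10^(1.93/10) = 1.560, G_2 = 10^(12.9/10) = 19.50
  Stage 3: F_3 = 10^(2.39/10) = 1.734, G_3 = 10^(−2.39/10) = 0.5768
  Stage 4: F_4 = 10^(5.97/10) = 3.954, G_4 = 10^(−4.15/10) = 0.3846
Friis cascade:
  F = 1.574 + (1.560 − 1)/57.54 + (1.734 − 1)/1122 + (3.954 − 1)/647.1 = 1.589
NF = 10 log₁₀(1.589) = 2.01 dB

2.01 dB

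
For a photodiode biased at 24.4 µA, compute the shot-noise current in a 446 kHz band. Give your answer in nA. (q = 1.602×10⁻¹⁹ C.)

I_n = √(2qI·B)
2qI·B = 2 × 1.602×10⁻¹⁹ × 2.44×10⁻⁵ × 4.46×10⁵ = 3.49×10⁻¹⁸ A²
I_n = √(3.49×10⁻¹⁸) = 1.87×10⁻⁹ A = 1.87 nA

1.87 nA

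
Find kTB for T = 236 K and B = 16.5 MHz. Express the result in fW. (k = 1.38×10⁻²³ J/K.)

53.7 fW

P_n = kTB = 1.38×10⁻²³ × 236 × 1.65×10⁷ = 5.37×10⁻¹⁴ W = 53.7 fW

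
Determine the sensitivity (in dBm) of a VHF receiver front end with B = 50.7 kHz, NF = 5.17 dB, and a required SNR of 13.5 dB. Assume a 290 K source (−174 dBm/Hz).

−108.3 dBm

Sensitivity = −174 + 10 log₁₀(B) + NF + SNR_min
= −174 + 47.05 + 5.17 + 13.5
= −108.28 dBm → −108.3 dBm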